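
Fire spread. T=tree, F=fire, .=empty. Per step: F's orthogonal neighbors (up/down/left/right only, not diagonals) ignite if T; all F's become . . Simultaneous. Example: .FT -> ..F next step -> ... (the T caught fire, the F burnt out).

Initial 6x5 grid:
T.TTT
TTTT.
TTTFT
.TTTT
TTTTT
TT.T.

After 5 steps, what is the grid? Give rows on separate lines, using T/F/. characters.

Step 1: 4 trees catch fire, 1 burn out
  T.TTT
  TTTF.
  TTF.F
  .TTFT
  TTTTT
  TT.T.
Step 2: 6 trees catch fire, 4 burn out
  T.TFT
  TTF..
  TF...
  .TF.F
  TTTFT
  TT.T.
Step 3: 8 trees catch fire, 6 burn out
  T.F.F
  TF...
  F....
  .F...
  TTF.F
  TT.F.
Step 4: 2 trees catch fire, 8 burn out
  T....
  F....
  .....
  .....
  TF...
  TT...
Step 5: 3 trees catch fire, 2 burn out
  F....
  .....
  .....
  .....
  F....
  TF...

F....
.....
.....
.....
F....
TF...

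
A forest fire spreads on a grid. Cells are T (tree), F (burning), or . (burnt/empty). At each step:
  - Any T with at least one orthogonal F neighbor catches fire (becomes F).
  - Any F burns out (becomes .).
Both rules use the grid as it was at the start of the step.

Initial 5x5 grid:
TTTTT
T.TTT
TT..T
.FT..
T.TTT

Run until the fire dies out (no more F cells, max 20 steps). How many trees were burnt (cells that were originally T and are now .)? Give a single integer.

Step 1: +2 fires, +1 burnt (F count now 2)
Step 2: +2 fires, +2 burnt (F count now 2)
Step 3: +2 fires, +2 burnt (F count now 2)
Step 4: +2 fires, +2 burnt (F count now 2)
Step 5: +1 fires, +2 burnt (F count now 1)
Step 6: +1 fires, +1 burnt (F count now 1)
Step 7: +2 fires, +1 burnt (F count now 2)
Step 8: +2 fires, +2 burnt (F count now 2)
Step 9: +1 fires, +2 burnt (F count now 1)
Step 10: +1 fires, +1 burnt (F count now 1)
Step 11: +0 fires, +1 burnt (F count now 0)
Fire out after step 11
Initially T: 17, now '.': 24
Total burnt (originally-T cells now '.'): 16

Answer: 16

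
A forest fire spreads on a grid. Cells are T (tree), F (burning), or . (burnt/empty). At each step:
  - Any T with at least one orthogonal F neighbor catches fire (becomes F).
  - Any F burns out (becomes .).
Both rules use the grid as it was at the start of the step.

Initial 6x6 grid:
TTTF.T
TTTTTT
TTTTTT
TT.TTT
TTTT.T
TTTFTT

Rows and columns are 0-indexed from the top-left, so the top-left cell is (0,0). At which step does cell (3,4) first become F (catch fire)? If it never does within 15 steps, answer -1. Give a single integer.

Step 1: cell (3,4)='T' (+5 fires, +2 burnt)
Step 2: cell (3,4)='T' (+8 fires, +5 burnt)
Step 3: cell (3,4)='F' (+9 fires, +8 burnt)
  -> target ignites at step 3
Step 4: cell (3,4)='.' (+7 fires, +9 burnt)
Step 5: cell (3,4)='.' (+2 fires, +7 burnt)
Step 6: cell (3,4)='.' (+0 fires, +2 burnt)
  fire out at step 6

3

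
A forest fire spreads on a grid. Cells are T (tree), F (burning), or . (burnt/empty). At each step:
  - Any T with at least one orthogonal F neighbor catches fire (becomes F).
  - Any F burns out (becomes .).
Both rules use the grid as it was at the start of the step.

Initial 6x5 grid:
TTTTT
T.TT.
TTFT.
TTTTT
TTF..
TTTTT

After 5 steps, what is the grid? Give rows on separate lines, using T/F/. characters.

Step 1: 6 trees catch fire, 2 burn out
  TTTTT
  T.FT.
  TF.F.
  TTFTT
  TF...
  TTFTT
Step 2: 8 trees catch fire, 6 burn out
  TTFTT
  T..F.
  F....
  TF.FT
  F....
  TF.FT
Step 3: 7 trees catch fire, 8 burn out
  TF.FT
  F....
  .....
  F...F
  .....
  F...F
Step 4: 2 trees catch fire, 7 burn out
  F...F
  .....
  .....
  .....
  .....
  .....
Step 5: 0 trees catch fire, 2 burn out
  .....
  .....
  .....
  .....
  .....
  .....

.....
.....
.....
.....
.....
.....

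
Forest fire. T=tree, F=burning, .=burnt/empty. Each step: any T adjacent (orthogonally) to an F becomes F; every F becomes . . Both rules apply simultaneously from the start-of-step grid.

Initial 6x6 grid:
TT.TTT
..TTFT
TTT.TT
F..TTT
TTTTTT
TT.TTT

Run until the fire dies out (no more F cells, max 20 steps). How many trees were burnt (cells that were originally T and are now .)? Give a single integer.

Answer: 25

Derivation:
Step 1: +6 fires, +2 burnt (F count now 6)
Step 2: +8 fires, +6 burnt (F count now 8)
Step 3: +6 fires, +8 burnt (F count now 6)
Step 4: +3 fires, +6 burnt (F count now 3)
Step 5: +2 fires, +3 burnt (F count now 2)
Step 6: +0 fires, +2 burnt (F count now 0)
Fire out after step 6
Initially T: 27, now '.': 34
Total burnt (originally-T cells now '.'): 25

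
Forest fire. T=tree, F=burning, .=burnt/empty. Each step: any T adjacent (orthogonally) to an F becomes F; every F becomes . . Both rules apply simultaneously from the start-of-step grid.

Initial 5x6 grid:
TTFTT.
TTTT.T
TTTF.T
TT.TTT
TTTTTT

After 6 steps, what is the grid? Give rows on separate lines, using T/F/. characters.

Step 1: 6 trees catch fire, 2 burn out
  TF.FT.
  TTFF.T
  TTF..T
  TT.FTT
  TTTTTT
Step 2: 6 trees catch fire, 6 burn out
  F...F.
  TF...T
  TF...T
  TT..FT
  TTTFTT
Step 3: 6 trees catch fire, 6 burn out
  ......
  F....T
  F....T
  TF...F
  TTF.FT
Step 4: 4 trees catch fire, 6 burn out
  ......
  .....T
  .....F
  F.....
  TF...F
Step 5: 2 trees catch fire, 4 burn out
  ......
  .....F
  ......
  ......
  F.....
Step 6: 0 trees catch fire, 2 burn out
  ......
  ......
  ......
  ......
  ......

......
......
......
......
......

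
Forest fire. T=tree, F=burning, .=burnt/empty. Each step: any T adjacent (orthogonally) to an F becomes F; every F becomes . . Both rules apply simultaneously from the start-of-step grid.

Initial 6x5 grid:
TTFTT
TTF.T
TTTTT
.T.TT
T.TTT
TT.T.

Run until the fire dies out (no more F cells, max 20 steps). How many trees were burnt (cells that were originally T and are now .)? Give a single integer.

Step 1: +4 fires, +2 burnt (F count now 4)
Step 2: +5 fires, +4 burnt (F count now 5)
Step 3: +5 fires, +5 burnt (F count now 5)
Step 4: +2 fires, +5 burnt (F count now 2)
Step 5: +3 fires, +2 burnt (F count now 3)
Step 6: +0 fires, +3 burnt (F count now 0)
Fire out after step 6
Initially T: 22, now '.': 27
Total burnt (originally-T cells now '.'): 19

Answer: 19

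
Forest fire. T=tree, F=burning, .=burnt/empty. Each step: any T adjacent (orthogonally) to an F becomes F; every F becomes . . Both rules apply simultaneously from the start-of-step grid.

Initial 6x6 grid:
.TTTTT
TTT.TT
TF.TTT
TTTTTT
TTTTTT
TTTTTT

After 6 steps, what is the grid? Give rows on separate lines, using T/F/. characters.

Step 1: 3 trees catch fire, 1 burn out
  .TTTTT
  TFT.TT
  F..TTT
  TFTTTT
  TTTTTT
  TTTTTT
Step 2: 6 trees catch fire, 3 burn out
  .FTTTT
  F.F.TT
  ...TTT
  F.FTTT
  TFTTTT
  TTTTTT
Step 3: 5 trees catch fire, 6 burn out
  ..FTTT
  ....TT
  ...TTT
  ...FTT
  F.FTTT
  TFTTTT
Step 4: 6 trees catch fire, 5 burn out
  ...FTT
  ....TT
  ...FTT
  ....FT
  ...FTT
  F.FTTT
Step 5: 5 trees catch fire, 6 burn out
  ....FT
  ....TT
  ....FT
  .....F
  ....FT
  ...FTT
Step 6: 5 trees catch fire, 5 burn out
  .....F
  ....FT
  .....F
  ......
  .....F
  ....FT

.....F
....FT
.....F
......
.....F
....FT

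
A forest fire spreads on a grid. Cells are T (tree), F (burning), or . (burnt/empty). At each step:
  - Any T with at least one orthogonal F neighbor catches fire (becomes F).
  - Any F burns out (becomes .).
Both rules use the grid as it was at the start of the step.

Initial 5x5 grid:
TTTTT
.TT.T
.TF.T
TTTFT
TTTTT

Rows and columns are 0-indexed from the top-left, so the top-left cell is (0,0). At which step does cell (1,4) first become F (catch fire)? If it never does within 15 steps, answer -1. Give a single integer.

Step 1: cell (1,4)='T' (+5 fires, +2 burnt)
Step 2: cell (1,4)='T' (+6 fires, +5 burnt)
Step 3: cell (1,4)='F' (+5 fires, +6 burnt)
  -> target ignites at step 3
Step 4: cell (1,4)='.' (+3 fires, +5 burnt)
Step 5: cell (1,4)='.' (+0 fires, +3 burnt)
  fire out at step 5

3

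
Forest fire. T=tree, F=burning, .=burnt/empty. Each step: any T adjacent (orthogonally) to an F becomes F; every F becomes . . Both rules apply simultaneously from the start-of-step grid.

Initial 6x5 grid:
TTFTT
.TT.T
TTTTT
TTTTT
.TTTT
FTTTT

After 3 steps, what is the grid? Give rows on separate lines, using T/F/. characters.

Step 1: 4 trees catch fire, 2 burn out
  TF.FT
  .TF.T
  TTTTT
  TTTTT
  .TTTT
  .FTTT
Step 2: 6 trees catch fire, 4 burn out
  F...F
  .F..T
  TTFTT
  TTTTT
  .FTTT
  ..FTT
Step 3: 7 trees catch fire, 6 burn out
  .....
  ....F
  TF.FT
  TFFTT
  ..FTT
  ...FT

.....
....F
TF.FT
TFFTT
..FTT
...FT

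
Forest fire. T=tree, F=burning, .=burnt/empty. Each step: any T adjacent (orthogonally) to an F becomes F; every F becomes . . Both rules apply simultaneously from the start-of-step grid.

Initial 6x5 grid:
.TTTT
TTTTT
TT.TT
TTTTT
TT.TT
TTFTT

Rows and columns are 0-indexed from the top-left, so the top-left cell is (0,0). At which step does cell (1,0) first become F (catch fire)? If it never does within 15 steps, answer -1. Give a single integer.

Step 1: cell (1,0)='T' (+2 fires, +1 burnt)
Step 2: cell (1,0)='T' (+4 fires, +2 burnt)
Step 3: cell (1,0)='T' (+4 fires, +4 burnt)
Step 4: cell (1,0)='T' (+5 fires, +4 burnt)
Step 5: cell (1,0)='T' (+4 fires, +5 burnt)
Step 6: cell (1,0)='F' (+5 fires, +4 burnt)
  -> target ignites at step 6
Step 7: cell (1,0)='.' (+2 fires, +5 burnt)
Step 8: cell (1,0)='.' (+0 fires, +2 burnt)
  fire out at step 8

6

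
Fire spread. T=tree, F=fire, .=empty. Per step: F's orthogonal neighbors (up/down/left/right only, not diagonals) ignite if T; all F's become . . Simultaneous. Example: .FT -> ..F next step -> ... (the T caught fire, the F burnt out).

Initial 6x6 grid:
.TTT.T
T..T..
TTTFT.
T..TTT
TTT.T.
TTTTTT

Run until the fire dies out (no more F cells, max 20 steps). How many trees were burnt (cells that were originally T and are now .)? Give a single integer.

Step 1: +4 fires, +1 burnt (F count now 4)
Step 2: +3 fires, +4 burnt (F count now 3)
Step 3: +4 fires, +3 burnt (F count now 4)
Step 4: +4 fires, +4 burnt (F count now 4)
Step 5: +3 fires, +4 burnt (F count now 3)
Step 6: +3 fires, +3 burnt (F count now 3)
Step 7: +2 fires, +3 burnt (F count now 2)
Step 8: +0 fires, +2 burnt (F count now 0)
Fire out after step 8
Initially T: 24, now '.': 35
Total burnt (originally-T cells now '.'): 23

Answer: 23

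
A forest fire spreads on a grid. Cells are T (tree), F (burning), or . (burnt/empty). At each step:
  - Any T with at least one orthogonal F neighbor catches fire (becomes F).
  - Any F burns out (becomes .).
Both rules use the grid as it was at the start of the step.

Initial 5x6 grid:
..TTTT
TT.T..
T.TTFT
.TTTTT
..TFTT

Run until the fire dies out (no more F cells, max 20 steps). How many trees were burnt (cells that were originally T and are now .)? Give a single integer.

Answer: 16

Derivation:
Step 1: +6 fires, +2 burnt (F count now 6)
Step 2: +5 fires, +6 burnt (F count now 5)
Step 3: +2 fires, +5 burnt (F count now 2)
Step 4: +2 fires, +2 burnt (F count now 2)
Step 5: +1 fires, +2 burnt (F count now 1)
Step 6: +0 fires, +1 burnt (F count now 0)
Fire out after step 6
Initially T: 19, now '.': 27
Total burnt (originally-T cells now '.'): 16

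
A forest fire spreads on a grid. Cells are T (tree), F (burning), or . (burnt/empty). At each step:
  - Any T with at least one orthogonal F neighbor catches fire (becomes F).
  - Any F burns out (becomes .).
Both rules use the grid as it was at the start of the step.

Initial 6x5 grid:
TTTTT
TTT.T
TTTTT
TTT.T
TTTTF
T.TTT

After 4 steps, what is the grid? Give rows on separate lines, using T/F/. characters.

Step 1: 3 trees catch fire, 1 burn out
  TTTTT
  TTT.T
  TTTTT
  TTT.F
  TTTF.
  T.TTF
Step 2: 3 trees catch fire, 3 burn out
  TTTTT
  TTT.T
  TTTTF
  TTT..
  TTF..
  T.TF.
Step 3: 5 trees catch fire, 3 burn out
  TTTTT
  TTT.F
  TTTF.
  TTF..
  TF...
  T.F..
Step 4: 4 trees catch fire, 5 burn out
  TTTTF
  TTT..
  TTF..
  TF...
  F....
  T....

TTTTF
TTT..
TTF..
TF...
F....
T....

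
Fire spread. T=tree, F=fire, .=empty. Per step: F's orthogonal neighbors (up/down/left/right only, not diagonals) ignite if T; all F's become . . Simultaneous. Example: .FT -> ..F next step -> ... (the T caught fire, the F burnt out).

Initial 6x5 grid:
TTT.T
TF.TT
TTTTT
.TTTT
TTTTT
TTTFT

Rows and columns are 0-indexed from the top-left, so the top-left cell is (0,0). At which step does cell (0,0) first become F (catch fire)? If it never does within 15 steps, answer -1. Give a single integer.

Step 1: cell (0,0)='T' (+6 fires, +2 burnt)
Step 2: cell (0,0)='F' (+9 fires, +6 burnt)
  -> target ignites at step 2
Step 3: cell (0,0)='.' (+5 fires, +9 burnt)
Step 4: cell (0,0)='.' (+3 fires, +5 burnt)
Step 5: cell (0,0)='.' (+1 fires, +3 burnt)
Step 6: cell (0,0)='.' (+1 fires, +1 burnt)
Step 7: cell (0,0)='.' (+0 fires, +1 burnt)
  fire out at step 7

2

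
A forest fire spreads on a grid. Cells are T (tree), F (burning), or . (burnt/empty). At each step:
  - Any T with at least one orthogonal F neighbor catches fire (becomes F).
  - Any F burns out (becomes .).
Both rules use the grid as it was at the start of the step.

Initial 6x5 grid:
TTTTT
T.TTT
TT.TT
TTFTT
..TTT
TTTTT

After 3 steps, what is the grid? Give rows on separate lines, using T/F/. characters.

Step 1: 3 trees catch fire, 1 burn out
  TTTTT
  T.TTT
  TT.TT
  TF.FT
  ..FTT
  TTTTT
Step 2: 6 trees catch fire, 3 burn out
  TTTTT
  T.TTT
  TF.FT
  F...F
  ...FT
  TTFTT
Step 3: 6 trees catch fire, 6 burn out
  TTTTT
  T.TFT
  F...F
  .....
  ....F
  TF.FT

TTTTT
T.TFT
F...F
.....
....F
TF.FT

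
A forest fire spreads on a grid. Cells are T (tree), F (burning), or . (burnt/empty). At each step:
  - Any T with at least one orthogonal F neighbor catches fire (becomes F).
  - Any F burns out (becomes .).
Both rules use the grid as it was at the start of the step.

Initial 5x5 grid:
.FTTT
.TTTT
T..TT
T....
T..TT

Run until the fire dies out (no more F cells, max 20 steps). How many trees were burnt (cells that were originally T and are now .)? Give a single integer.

Step 1: +2 fires, +1 burnt (F count now 2)
Step 2: +2 fires, +2 burnt (F count now 2)
Step 3: +2 fires, +2 burnt (F count now 2)
Step 4: +2 fires, +2 burnt (F count now 2)
Step 5: +1 fires, +2 burnt (F count now 1)
Step 6: +0 fires, +1 burnt (F count now 0)
Fire out after step 6
Initially T: 14, now '.': 20
Total burnt (originally-T cells now '.'): 9

Answer: 9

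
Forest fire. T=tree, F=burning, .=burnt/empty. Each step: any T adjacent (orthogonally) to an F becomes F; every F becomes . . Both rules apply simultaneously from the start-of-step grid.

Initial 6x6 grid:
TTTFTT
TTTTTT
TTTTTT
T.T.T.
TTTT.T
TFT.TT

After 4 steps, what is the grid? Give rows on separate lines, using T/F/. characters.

Step 1: 6 trees catch fire, 2 burn out
  TTF.FT
  TTTFTT
  TTTTTT
  T.T.T.
  TFTT.T
  F.F.TT
Step 2: 7 trees catch fire, 6 burn out
  TF...F
  TTF.FT
  TTTFTT
  T.T.T.
  F.FT.T
  ....TT
Step 3: 8 trees catch fire, 7 burn out
  F.....
  TF...F
  TTF.FT
  F.F.T.
  ...F.T
  ....TT
Step 4: 5 trees catch fire, 8 burn out
  ......
  F.....
  FF...F
  ....F.
  .....T
  ....TT

......
F.....
FF...F
....F.
.....T
....TT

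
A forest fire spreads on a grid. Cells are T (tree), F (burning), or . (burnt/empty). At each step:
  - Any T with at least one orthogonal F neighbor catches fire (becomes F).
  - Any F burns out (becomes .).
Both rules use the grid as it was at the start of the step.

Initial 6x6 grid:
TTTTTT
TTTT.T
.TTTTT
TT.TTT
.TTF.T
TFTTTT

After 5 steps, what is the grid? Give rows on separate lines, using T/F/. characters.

Step 1: 6 trees catch fire, 2 burn out
  TTTTTT
  TTTT.T
  .TTTTT
  TT.FTT
  .FF..T
  F.FFTT
Step 2: 4 trees catch fire, 6 burn out
  TTTTTT
  TTTT.T
  .TTFTT
  TF..FT
  .....T
  ....FT
Step 3: 7 trees catch fire, 4 burn out
  TTTTTT
  TTTF.T
  .FF.FT
  F....F
  .....T
  .....F
Step 4: 5 trees catch fire, 7 burn out
  TTTFTT
  TFF..T
  .....F
  ......
  .....F
  ......
Step 5: 5 trees catch fire, 5 burn out
  TFF.FT
  F....F
  ......
  ......
  ......
  ......

TFF.FT
F....F
......
......
......
......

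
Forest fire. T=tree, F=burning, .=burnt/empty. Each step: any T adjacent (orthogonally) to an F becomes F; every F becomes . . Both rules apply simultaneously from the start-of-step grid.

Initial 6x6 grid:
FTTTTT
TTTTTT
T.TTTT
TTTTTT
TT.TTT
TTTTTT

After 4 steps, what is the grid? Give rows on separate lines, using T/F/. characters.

Step 1: 2 trees catch fire, 1 burn out
  .FTTTT
  FTTTTT
  T.TTTT
  TTTTTT
  TT.TTT
  TTTTTT
Step 2: 3 trees catch fire, 2 burn out
  ..FTTT
  .FTTTT
  F.TTTT
  TTTTTT
  TT.TTT
  TTTTTT
Step 3: 3 trees catch fire, 3 burn out
  ...FTT
  ..FTTT
  ..TTTT
  FTTTTT
  TT.TTT
  TTTTTT
Step 4: 5 trees catch fire, 3 burn out
  ....FT
  ...FTT
  ..FTTT
  .FTTTT
  FT.TTT
  TTTTTT

....FT
...FTT
..FTTT
.FTTTT
FT.TTT
TTTTTT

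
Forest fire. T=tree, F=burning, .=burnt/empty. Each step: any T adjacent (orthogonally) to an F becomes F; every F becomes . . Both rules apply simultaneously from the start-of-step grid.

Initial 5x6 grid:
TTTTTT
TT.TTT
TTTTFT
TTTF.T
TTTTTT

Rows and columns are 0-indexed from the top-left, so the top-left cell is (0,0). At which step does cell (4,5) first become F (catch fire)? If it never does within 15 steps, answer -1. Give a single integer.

Step 1: cell (4,5)='T' (+5 fires, +2 burnt)
Step 2: cell (4,5)='T' (+8 fires, +5 burnt)
Step 3: cell (4,5)='F' (+6 fires, +8 burnt)
  -> target ignites at step 3
Step 4: cell (4,5)='.' (+4 fires, +6 burnt)
Step 5: cell (4,5)='.' (+2 fires, +4 burnt)
Step 6: cell (4,5)='.' (+1 fires, +2 burnt)
Step 7: cell (4,5)='.' (+0 fires, +1 burnt)
  fire out at step 7

3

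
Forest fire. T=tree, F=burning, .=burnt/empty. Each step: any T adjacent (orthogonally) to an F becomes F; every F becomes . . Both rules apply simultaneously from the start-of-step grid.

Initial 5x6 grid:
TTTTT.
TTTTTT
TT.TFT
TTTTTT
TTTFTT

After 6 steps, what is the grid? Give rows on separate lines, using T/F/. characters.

Step 1: 7 trees catch fire, 2 burn out
  TTTTT.
  TTTTFT
  TT.F.F
  TTTFFT
  TTF.FT
Step 2: 7 trees catch fire, 7 burn out
  TTTTF.
  TTTF.F
  TT....
  TTF..F
  TF...F
Step 3: 4 trees catch fire, 7 burn out
  TTTF..
  TTF...
  TT....
  TF....
  F.....
Step 4: 4 trees catch fire, 4 burn out
  TTF...
  TF....
  TF....
  F.....
  ......
Step 5: 3 trees catch fire, 4 burn out
  TF....
  F.....
  F.....
  ......
  ......
Step 6: 1 trees catch fire, 3 burn out
  F.....
  ......
  ......
  ......
  ......

F.....
......
......
......
......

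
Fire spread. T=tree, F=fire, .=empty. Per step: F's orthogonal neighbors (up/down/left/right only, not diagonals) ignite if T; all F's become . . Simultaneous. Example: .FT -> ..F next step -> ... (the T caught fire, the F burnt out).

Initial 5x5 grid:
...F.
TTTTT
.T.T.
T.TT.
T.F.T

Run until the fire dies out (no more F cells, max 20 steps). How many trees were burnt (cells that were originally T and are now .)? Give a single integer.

Step 1: +2 fires, +2 burnt (F count now 2)
Step 2: +4 fires, +2 burnt (F count now 4)
Step 3: +1 fires, +4 burnt (F count now 1)
Step 4: +2 fires, +1 burnt (F count now 2)
Step 5: +0 fires, +2 burnt (F count now 0)
Fire out after step 5
Initially T: 12, now '.': 22
Total burnt (originally-T cells now '.'): 9

Answer: 9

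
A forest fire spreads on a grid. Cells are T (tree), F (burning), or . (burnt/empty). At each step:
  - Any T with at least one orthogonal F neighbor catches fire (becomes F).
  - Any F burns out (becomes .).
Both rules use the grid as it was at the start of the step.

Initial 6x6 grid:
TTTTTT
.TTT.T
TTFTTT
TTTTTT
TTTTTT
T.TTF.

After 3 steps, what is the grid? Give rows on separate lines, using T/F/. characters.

Step 1: 6 trees catch fire, 2 burn out
  TTTTTT
  .TFT.T
  TF.FTT
  TTFTTT
  TTTTFT
  T.TF..
Step 2: 12 trees catch fire, 6 burn out
  TTFTTT
  .F.F.T
  F...FT
  TF.FFT
  TTFF.F
  T.F...
Step 3: 6 trees catch fire, 12 burn out
  TF.FTT
  .....T
  .....F
  F....F
  TF....
  T.....

TF.FTT
.....T
.....F
F....F
TF....
T.....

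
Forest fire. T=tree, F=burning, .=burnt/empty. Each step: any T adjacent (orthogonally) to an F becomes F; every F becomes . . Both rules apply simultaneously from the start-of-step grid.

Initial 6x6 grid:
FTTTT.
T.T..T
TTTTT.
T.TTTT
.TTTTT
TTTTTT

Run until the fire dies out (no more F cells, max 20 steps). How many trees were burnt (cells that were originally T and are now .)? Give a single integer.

Step 1: +2 fires, +1 burnt (F count now 2)
Step 2: +2 fires, +2 burnt (F count now 2)
Step 3: +4 fires, +2 burnt (F count now 4)
Step 4: +2 fires, +4 burnt (F count now 2)
Step 5: +2 fires, +2 burnt (F count now 2)
Step 6: +3 fires, +2 burnt (F count now 3)
Step 7: +4 fires, +3 burnt (F count now 4)
Step 8: +4 fires, +4 burnt (F count now 4)
Step 9: +3 fires, +4 burnt (F count now 3)
Step 10: +1 fires, +3 burnt (F count now 1)
Step 11: +0 fires, +1 burnt (F count now 0)
Fire out after step 11
Initially T: 28, now '.': 35
Total burnt (originally-T cells now '.'): 27

Answer: 27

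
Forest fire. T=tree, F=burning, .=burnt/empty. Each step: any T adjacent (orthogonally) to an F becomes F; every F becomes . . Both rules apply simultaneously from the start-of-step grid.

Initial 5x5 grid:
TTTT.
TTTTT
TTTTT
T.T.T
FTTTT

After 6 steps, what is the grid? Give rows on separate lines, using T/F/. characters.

Step 1: 2 trees catch fire, 1 burn out
  TTTT.
  TTTTT
  TTTTT
  F.T.T
  .FTTT
Step 2: 2 trees catch fire, 2 burn out
  TTTT.
  TTTTT
  FTTTT
  ..T.T
  ..FTT
Step 3: 4 trees catch fire, 2 burn out
  TTTT.
  FTTTT
  .FTTT
  ..F.T
  ...FT
Step 4: 4 trees catch fire, 4 burn out
  FTTT.
  .FTTT
  ..FTT
  ....T
  ....F
Step 5: 4 trees catch fire, 4 burn out
  .FTT.
  ..FTT
  ...FT
  ....F
  .....
Step 6: 3 trees catch fire, 4 burn out
  ..FT.
  ...FT
  ....F
  .....
  .....

..FT.
...FT
....F
.....
.....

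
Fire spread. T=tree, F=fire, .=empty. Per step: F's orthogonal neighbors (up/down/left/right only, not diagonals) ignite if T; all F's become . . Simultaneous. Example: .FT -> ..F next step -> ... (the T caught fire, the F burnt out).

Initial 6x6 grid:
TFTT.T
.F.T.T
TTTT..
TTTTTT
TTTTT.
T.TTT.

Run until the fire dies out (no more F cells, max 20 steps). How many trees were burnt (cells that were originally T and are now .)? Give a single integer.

Answer: 23

Derivation:
Step 1: +3 fires, +2 burnt (F count now 3)
Step 2: +4 fires, +3 burnt (F count now 4)
Step 3: +5 fires, +4 burnt (F count now 5)
Step 4: +3 fires, +5 burnt (F count now 3)
Step 5: +4 fires, +3 burnt (F count now 4)
Step 6: +3 fires, +4 burnt (F count now 3)
Step 7: +1 fires, +3 burnt (F count now 1)
Step 8: +0 fires, +1 burnt (F count now 0)
Fire out after step 8
Initially T: 25, now '.': 34
Total burnt (originally-T cells now '.'): 23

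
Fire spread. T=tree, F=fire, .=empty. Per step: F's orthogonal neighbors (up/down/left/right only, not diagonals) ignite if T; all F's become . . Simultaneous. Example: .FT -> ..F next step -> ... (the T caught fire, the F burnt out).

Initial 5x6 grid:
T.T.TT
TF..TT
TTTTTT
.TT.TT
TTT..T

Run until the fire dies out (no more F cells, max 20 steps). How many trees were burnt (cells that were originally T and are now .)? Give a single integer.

Step 1: +2 fires, +1 burnt (F count now 2)
Step 2: +4 fires, +2 burnt (F count now 4)
Step 3: +3 fires, +4 burnt (F count now 3)
Step 4: +3 fires, +3 burnt (F count now 3)
Step 5: +3 fires, +3 burnt (F count now 3)
Step 6: +3 fires, +3 burnt (F count now 3)
Step 7: +2 fires, +3 burnt (F count now 2)
Step 8: +0 fires, +2 burnt (F count now 0)
Fire out after step 8
Initially T: 21, now '.': 29
Total burnt (originally-T cells now '.'): 20

Answer: 20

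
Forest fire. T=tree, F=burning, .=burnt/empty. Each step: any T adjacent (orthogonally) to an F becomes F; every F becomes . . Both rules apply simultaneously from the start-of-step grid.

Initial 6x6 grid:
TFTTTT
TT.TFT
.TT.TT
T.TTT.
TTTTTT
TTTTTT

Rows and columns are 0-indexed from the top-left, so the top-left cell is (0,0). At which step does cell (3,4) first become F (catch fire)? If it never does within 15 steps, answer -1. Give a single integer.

Step 1: cell (3,4)='T' (+7 fires, +2 burnt)
Step 2: cell (3,4)='F' (+6 fires, +7 burnt)
  -> target ignites at step 2
Step 3: cell (3,4)='.' (+3 fires, +6 burnt)
Step 4: cell (3,4)='.' (+4 fires, +3 burnt)
Step 5: cell (3,4)='.' (+3 fires, +4 burnt)
Step 6: cell (3,4)='.' (+2 fires, +3 burnt)
Step 7: cell (3,4)='.' (+2 fires, +2 burnt)
Step 8: cell (3,4)='.' (+2 fires, +2 burnt)
Step 9: cell (3,4)='.' (+0 fires, +2 burnt)
  fire out at step 9

2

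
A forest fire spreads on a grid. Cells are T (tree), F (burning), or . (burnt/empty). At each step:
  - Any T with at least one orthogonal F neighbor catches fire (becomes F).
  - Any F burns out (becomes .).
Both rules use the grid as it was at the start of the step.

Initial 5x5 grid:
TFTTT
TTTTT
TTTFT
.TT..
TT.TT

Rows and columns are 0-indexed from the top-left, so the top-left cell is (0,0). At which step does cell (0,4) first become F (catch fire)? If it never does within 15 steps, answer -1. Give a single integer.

Step 1: cell (0,4)='T' (+6 fires, +2 burnt)
Step 2: cell (0,4)='T' (+6 fires, +6 burnt)
Step 3: cell (0,4)='F' (+3 fires, +6 burnt)
  -> target ignites at step 3
Step 4: cell (0,4)='.' (+1 fires, +3 burnt)
Step 5: cell (0,4)='.' (+1 fires, +1 burnt)
Step 6: cell (0,4)='.' (+0 fires, +1 burnt)
  fire out at step 6

3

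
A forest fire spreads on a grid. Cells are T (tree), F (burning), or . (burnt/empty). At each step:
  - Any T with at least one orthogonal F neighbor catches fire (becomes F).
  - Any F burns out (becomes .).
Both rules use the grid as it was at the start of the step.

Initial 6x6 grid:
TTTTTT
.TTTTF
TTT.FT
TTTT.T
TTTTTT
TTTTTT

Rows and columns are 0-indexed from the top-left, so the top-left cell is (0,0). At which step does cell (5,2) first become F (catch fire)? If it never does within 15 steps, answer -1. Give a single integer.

Step 1: cell (5,2)='T' (+3 fires, +2 burnt)
Step 2: cell (5,2)='T' (+3 fires, +3 burnt)
Step 3: cell (5,2)='T' (+3 fires, +3 burnt)
Step 4: cell (5,2)='T' (+5 fires, +3 burnt)
Step 5: cell (5,2)='T' (+5 fires, +5 burnt)
Step 6: cell (5,2)='T' (+6 fires, +5 burnt)
Step 7: cell (5,2)='F' (+3 fires, +6 burnt)
  -> target ignites at step 7
Step 8: cell (5,2)='.' (+2 fires, +3 burnt)
Step 9: cell (5,2)='.' (+1 fires, +2 burnt)
Step 10: cell (5,2)='.' (+0 fires, +1 burnt)
  fire out at step 10

7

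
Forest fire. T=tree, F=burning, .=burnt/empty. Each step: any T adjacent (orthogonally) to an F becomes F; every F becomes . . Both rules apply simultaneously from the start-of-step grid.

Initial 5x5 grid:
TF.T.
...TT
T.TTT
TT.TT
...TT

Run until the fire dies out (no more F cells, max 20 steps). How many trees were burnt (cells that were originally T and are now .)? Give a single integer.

Answer: 1

Derivation:
Step 1: +1 fires, +1 burnt (F count now 1)
Step 2: +0 fires, +1 burnt (F count now 0)
Fire out after step 2
Initially T: 14, now '.': 12
Total burnt (originally-T cells now '.'): 1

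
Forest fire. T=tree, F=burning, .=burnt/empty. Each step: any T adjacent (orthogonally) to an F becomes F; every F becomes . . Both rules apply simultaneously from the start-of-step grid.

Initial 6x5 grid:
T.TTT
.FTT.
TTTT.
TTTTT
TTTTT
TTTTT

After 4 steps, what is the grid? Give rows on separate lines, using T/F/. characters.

Step 1: 2 trees catch fire, 1 burn out
  T.TTT
  ..FT.
  TFTT.
  TTTTT
  TTTTT
  TTTTT
Step 2: 5 trees catch fire, 2 burn out
  T.FTT
  ...F.
  F.FT.
  TFTTT
  TTTTT
  TTTTT
Step 3: 5 trees catch fire, 5 burn out
  T..FT
  .....
  ...F.
  F.FTT
  TFTTT
  TTTTT
Step 4: 5 trees catch fire, 5 burn out
  T...F
  .....
  .....
  ...FT
  F.FTT
  TFTTT

T...F
.....
.....
...FT
F.FTT
TFTTT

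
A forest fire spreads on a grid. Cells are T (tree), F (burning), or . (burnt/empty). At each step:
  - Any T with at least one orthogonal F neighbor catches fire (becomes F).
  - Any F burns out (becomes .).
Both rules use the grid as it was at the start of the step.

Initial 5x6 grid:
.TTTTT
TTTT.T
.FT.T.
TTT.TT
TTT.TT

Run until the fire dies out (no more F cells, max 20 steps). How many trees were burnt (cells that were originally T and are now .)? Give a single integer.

Answer: 17

Derivation:
Step 1: +3 fires, +1 burnt (F count now 3)
Step 2: +6 fires, +3 burnt (F count now 6)
Step 3: +4 fires, +6 burnt (F count now 4)
Step 4: +1 fires, +4 burnt (F count now 1)
Step 5: +1 fires, +1 burnt (F count now 1)
Step 6: +1 fires, +1 burnt (F count now 1)
Step 7: +1 fires, +1 burnt (F count now 1)
Step 8: +0 fires, +1 burnt (F count now 0)
Fire out after step 8
Initially T: 22, now '.': 25
Total burnt (originally-T cells now '.'): 17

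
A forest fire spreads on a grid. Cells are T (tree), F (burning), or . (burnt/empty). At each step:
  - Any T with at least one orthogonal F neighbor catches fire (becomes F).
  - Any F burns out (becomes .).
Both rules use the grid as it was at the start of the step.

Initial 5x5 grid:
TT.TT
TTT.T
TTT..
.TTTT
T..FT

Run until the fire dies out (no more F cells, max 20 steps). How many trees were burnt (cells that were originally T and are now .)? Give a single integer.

Answer: 13

Derivation:
Step 1: +2 fires, +1 burnt (F count now 2)
Step 2: +2 fires, +2 burnt (F count now 2)
Step 3: +2 fires, +2 burnt (F count now 2)
Step 4: +2 fires, +2 burnt (F count now 2)
Step 5: +2 fires, +2 burnt (F count now 2)
Step 6: +2 fires, +2 burnt (F count now 2)
Step 7: +1 fires, +2 burnt (F count now 1)
Step 8: +0 fires, +1 burnt (F count now 0)
Fire out after step 8
Initially T: 17, now '.': 21
Total burnt (originally-T cells now '.'): 13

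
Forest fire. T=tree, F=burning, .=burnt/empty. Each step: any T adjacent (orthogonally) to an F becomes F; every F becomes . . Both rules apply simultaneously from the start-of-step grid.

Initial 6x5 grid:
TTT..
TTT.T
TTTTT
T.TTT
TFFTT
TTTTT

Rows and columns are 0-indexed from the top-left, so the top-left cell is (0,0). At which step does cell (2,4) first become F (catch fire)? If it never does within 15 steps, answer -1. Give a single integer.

Step 1: cell (2,4)='T' (+5 fires, +2 burnt)
Step 2: cell (2,4)='T' (+6 fires, +5 burnt)
Step 3: cell (2,4)='T' (+6 fires, +6 burnt)
Step 4: cell (2,4)='F' (+4 fires, +6 burnt)
  -> target ignites at step 4
Step 5: cell (2,4)='.' (+3 fires, +4 burnt)
Step 6: cell (2,4)='.' (+0 fires, +3 burnt)
  fire out at step 6

4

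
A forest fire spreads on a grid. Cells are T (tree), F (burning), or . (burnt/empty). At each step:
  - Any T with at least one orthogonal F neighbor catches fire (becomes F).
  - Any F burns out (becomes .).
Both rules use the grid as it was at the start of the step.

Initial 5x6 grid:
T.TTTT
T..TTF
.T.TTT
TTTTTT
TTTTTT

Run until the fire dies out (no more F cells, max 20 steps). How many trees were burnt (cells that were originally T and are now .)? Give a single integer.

Answer: 22

Derivation:
Step 1: +3 fires, +1 burnt (F count now 3)
Step 2: +4 fires, +3 burnt (F count now 4)
Step 3: +4 fires, +4 burnt (F count now 4)
Step 4: +3 fires, +4 burnt (F count now 3)
Step 5: +2 fires, +3 burnt (F count now 2)
Step 6: +2 fires, +2 burnt (F count now 2)
Step 7: +3 fires, +2 burnt (F count now 3)
Step 8: +1 fires, +3 burnt (F count now 1)
Step 9: +0 fires, +1 burnt (F count now 0)
Fire out after step 9
Initially T: 24, now '.': 28
Total burnt (originally-T cells now '.'): 22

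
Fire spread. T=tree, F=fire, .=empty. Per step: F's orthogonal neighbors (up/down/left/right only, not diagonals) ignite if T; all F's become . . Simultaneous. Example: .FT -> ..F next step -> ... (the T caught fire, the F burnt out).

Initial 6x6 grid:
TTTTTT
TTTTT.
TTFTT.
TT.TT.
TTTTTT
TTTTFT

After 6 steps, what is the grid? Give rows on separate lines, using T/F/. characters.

Step 1: 6 trees catch fire, 2 burn out
  TTTTTT
  TTFTT.
  TF.FT.
  TT.TT.
  TTTTFT
  TTTF.F
Step 2: 11 trees catch fire, 6 burn out
  TTFTTT
  TF.FT.
  F...F.
  TF.FF.
  TTTF.F
  TTF...
Step 3: 8 trees catch fire, 11 burn out
  TF.FTT
  F...F.
  ......
  F.....
  TFF...
  TF....
Step 4: 4 trees catch fire, 8 burn out
  F...FT
  ......
  ......
  ......
  F.....
  F.....
Step 5: 1 trees catch fire, 4 burn out
  .....F
  ......
  ......
  ......
  ......
  ......
Step 6: 0 trees catch fire, 1 burn out
  ......
  ......
  ......
  ......
  ......
  ......

......
......
......
......
......
......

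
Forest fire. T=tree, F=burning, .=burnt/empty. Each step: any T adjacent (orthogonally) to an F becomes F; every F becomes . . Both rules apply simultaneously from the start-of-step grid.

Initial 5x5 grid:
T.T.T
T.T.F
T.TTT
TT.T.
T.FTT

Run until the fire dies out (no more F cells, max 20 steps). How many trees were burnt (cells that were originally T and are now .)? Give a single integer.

Step 1: +3 fires, +2 burnt (F count now 3)
Step 2: +3 fires, +3 burnt (F count now 3)
Step 3: +1 fires, +3 burnt (F count now 1)
Step 4: +1 fires, +1 burnt (F count now 1)
Step 5: +1 fires, +1 burnt (F count now 1)
Step 6: +0 fires, +1 burnt (F count now 0)
Fire out after step 6
Initially T: 15, now '.': 19
Total burnt (originally-T cells now '.'): 9

Answer: 9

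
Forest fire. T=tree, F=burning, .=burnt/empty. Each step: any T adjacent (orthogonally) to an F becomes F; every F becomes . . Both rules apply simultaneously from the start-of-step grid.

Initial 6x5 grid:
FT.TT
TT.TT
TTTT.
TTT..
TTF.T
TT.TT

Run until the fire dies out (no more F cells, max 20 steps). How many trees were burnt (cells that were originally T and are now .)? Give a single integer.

Answer: 18

Derivation:
Step 1: +4 fires, +2 burnt (F count now 4)
Step 2: +6 fires, +4 burnt (F count now 6)
Step 3: +4 fires, +6 burnt (F count now 4)
Step 4: +1 fires, +4 burnt (F count now 1)
Step 5: +2 fires, +1 burnt (F count now 2)
Step 6: +1 fires, +2 burnt (F count now 1)
Step 7: +0 fires, +1 burnt (F count now 0)
Fire out after step 7
Initially T: 21, now '.': 27
Total burnt (originally-T cells now '.'): 18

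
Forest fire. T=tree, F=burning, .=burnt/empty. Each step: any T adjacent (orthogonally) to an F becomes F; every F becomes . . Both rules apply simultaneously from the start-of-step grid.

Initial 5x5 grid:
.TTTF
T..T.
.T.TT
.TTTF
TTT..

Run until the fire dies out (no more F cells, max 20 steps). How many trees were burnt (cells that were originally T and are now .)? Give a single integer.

Step 1: +3 fires, +2 burnt (F count now 3)
Step 2: +4 fires, +3 burnt (F count now 4)
Step 3: +3 fires, +4 burnt (F count now 3)
Step 4: +2 fires, +3 burnt (F count now 2)
Step 5: +1 fires, +2 burnt (F count now 1)
Step 6: +0 fires, +1 burnt (F count now 0)
Fire out after step 6
Initially T: 14, now '.': 24
Total burnt (originally-T cells now '.'): 13

Answer: 13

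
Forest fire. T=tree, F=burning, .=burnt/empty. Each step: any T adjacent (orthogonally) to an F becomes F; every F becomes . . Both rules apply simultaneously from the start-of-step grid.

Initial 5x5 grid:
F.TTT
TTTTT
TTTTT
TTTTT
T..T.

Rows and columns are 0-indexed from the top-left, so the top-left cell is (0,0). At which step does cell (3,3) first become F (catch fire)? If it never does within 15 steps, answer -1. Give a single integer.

Step 1: cell (3,3)='T' (+1 fires, +1 burnt)
Step 2: cell (3,3)='T' (+2 fires, +1 burnt)
Step 3: cell (3,3)='T' (+3 fires, +2 burnt)
Step 4: cell (3,3)='T' (+5 fires, +3 burnt)
Step 5: cell (3,3)='T' (+4 fires, +5 burnt)
Step 6: cell (3,3)='F' (+3 fires, +4 burnt)
  -> target ignites at step 6
Step 7: cell (3,3)='.' (+2 fires, +3 burnt)
Step 8: cell (3,3)='.' (+0 fires, +2 burnt)
  fire out at step 8

6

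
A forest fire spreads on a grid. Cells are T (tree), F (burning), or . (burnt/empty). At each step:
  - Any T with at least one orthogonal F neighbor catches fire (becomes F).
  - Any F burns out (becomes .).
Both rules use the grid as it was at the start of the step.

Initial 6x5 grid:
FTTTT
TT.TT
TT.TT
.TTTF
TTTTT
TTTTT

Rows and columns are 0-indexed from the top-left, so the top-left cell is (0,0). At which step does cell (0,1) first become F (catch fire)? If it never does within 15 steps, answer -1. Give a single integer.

Step 1: cell (0,1)='F' (+5 fires, +2 burnt)
  -> target ignites at step 1
Step 2: cell (0,1)='.' (+8 fires, +5 burnt)
Step 3: cell (0,1)='.' (+7 fires, +8 burnt)
Step 4: cell (0,1)='.' (+2 fires, +7 burnt)
Step 5: cell (0,1)='.' (+2 fires, +2 burnt)
Step 6: cell (0,1)='.' (+1 fires, +2 burnt)
Step 7: cell (0,1)='.' (+0 fires, +1 burnt)
  fire out at step 7

1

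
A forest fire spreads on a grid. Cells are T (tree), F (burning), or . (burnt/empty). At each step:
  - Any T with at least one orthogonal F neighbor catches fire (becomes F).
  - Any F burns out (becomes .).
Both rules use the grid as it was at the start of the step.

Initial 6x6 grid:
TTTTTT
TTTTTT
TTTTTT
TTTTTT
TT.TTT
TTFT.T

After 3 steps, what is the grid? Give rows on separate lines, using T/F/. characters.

Step 1: 2 trees catch fire, 1 burn out
  TTTTTT
  TTTTTT
  TTTTTT
  TTTTTT
  TT.TTT
  TF.F.T
Step 2: 3 trees catch fire, 2 burn out
  TTTTTT
  TTTTTT
  TTTTTT
  TTTTTT
  TF.FTT
  F....T
Step 3: 4 trees catch fire, 3 burn out
  TTTTTT
  TTTTTT
  TTTTTT
  TFTFTT
  F...FT
  .....T

TTTTTT
TTTTTT
TTTTTT
TFTFTT
F...FT
.....T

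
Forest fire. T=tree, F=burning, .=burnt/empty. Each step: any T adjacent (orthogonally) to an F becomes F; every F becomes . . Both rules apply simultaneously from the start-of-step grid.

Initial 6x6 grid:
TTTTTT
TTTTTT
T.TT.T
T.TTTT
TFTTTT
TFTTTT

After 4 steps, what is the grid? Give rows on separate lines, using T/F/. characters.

Step 1: 4 trees catch fire, 2 burn out
  TTTTTT
  TTTTTT
  T.TT.T
  T.TTTT
  F.FTTT
  F.FTTT
Step 2: 4 trees catch fire, 4 burn out
  TTTTTT
  TTTTTT
  T.TT.T
  F.FTTT
  ...FTT
  ...FTT
Step 3: 5 trees catch fire, 4 burn out
  TTTTTT
  TTTTTT
  F.FT.T
  ...FTT
  ....FT
  ....FT
Step 4: 6 trees catch fire, 5 burn out
  TTTTTT
  FTFTTT
  ...F.T
  ....FT
  .....F
  .....F

TTTTTT
FTFTTT
...F.T
....FT
.....F
.....F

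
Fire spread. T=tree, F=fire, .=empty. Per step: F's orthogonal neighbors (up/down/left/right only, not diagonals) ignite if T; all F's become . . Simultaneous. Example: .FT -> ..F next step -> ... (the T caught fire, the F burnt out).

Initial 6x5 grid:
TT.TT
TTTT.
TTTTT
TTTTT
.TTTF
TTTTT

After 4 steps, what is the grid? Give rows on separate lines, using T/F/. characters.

Step 1: 3 trees catch fire, 1 burn out
  TT.TT
  TTTT.
  TTTTT
  TTTTF
  .TTF.
  TTTTF
Step 2: 4 trees catch fire, 3 burn out
  TT.TT
  TTTT.
  TTTTF
  TTTF.
  .TF..
  TTTF.
Step 3: 4 trees catch fire, 4 burn out
  TT.TT
  TTTT.
  TTTF.
  TTF..
  .F...
  TTF..
Step 4: 4 trees catch fire, 4 burn out
  TT.TT
  TTTF.
  TTF..
  TF...
  .....
  TF...

TT.TT
TTTF.
TTF..
TF...
.....
TF...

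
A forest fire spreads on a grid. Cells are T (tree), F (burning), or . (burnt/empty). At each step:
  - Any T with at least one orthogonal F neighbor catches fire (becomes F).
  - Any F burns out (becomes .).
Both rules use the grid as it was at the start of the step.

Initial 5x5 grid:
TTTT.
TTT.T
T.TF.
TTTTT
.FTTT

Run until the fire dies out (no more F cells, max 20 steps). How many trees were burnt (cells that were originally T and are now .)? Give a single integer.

Answer: 17

Derivation:
Step 1: +4 fires, +2 burnt (F count now 4)
Step 2: +5 fires, +4 burnt (F count now 5)
Step 3: +4 fires, +5 burnt (F count now 4)
Step 4: +3 fires, +4 burnt (F count now 3)
Step 5: +1 fires, +3 burnt (F count now 1)
Step 6: +0 fires, +1 burnt (F count now 0)
Fire out after step 6
Initially T: 18, now '.': 24
Total burnt (originally-T cells now '.'): 17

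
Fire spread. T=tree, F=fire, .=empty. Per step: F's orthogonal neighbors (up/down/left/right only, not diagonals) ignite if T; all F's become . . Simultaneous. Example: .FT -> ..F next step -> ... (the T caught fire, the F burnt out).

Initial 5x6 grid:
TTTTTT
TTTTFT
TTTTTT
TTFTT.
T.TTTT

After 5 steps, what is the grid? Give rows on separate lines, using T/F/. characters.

Step 1: 8 trees catch fire, 2 burn out
  TTTTFT
  TTTF.F
  TTFTFT
  TF.FT.
  T.FTTT
Step 2: 9 trees catch fire, 8 burn out
  TTTF.F
  TTF...
  TF.F.F
  F...F.
  T..FTT
Step 3: 5 trees catch fire, 9 burn out
  TTF...
  TF....
  F.....
  ......
  F...FT
Step 4: 3 trees catch fire, 5 burn out
  TF....
  F.....
  ......
  ......
  .....F
Step 5: 1 trees catch fire, 3 burn out
  F.....
  ......
  ......
  ......
  ......

F.....
......
......
......
......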